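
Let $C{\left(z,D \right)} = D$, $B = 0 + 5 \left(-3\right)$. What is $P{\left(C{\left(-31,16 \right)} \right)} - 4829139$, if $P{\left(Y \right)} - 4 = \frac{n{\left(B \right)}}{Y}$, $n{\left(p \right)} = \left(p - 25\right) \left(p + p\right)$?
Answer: $-4829060$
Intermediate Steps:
$B = -15$ ($B = 0 - 15 = -15$)
$n{\left(p \right)} = 2 p \left(-25 + p\right)$ ($n{\left(p \right)} = \left(-25 + p\right) 2 p = 2 p \left(-25 + p\right)$)
$P{\left(Y \right)} = 4 + \frac{1200}{Y}$ ($P{\left(Y \right)} = 4 + \frac{2 \left(-15\right) \left(-25 - 15\right)}{Y} = 4 + \frac{2 \left(-15\right) \left(-40\right)}{Y} = 4 + \frac{1200}{Y}$)
$P{\left(C{\left(-31,16 \right)} \right)} - 4829139 = \left(4 + \frac{1200}{16}\right) - 4829139 = \left(4 + 1200 \cdot \frac{1}{16}\right) - 4829139 = \left(4 + 75\right) - 4829139 = 79 - 4829139 = -4829060$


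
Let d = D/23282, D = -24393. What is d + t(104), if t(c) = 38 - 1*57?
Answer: -466751/23282 ≈ -20.048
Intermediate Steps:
t(c) = -19 (t(c) = 38 - 57 = -19)
d = -24393/23282 ≈ -1.0477
d + t(104) = -24393/23282 - 19 = -466751/23282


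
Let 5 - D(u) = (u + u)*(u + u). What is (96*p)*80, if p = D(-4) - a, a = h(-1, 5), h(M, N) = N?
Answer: -491520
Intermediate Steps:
D(u) = 5 - 4*u**2 (D(u) = 5 - (u + u)*(u + u) = 5 - 2*u*2*u = 5 - 4*u**2)
a = 5
p = -64 (p = (5 - 4*(-4)**2) - 1*5 = (5 - 4*16) - 5 = (5 - 64) - 5 = -59 - 5 = -64)
(96*p)*80 = (96*(-64))*80 = -6144*80 = -491520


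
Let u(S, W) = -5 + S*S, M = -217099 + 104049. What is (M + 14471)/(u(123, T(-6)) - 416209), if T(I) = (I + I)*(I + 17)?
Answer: 98579/401085 ≈ 0.24578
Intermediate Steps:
T(I) = 2*I*(17 + I) (T(I) = (2*I)*(17 + I) = 2*I*(17 + I))
M = -113050
u(S, W) = -5 + S²
(M + 14471)/(u(123, T(-6)) - 416209) = (-113050 + 14471)/((-5 + 123²) - 416209) = -98579/((-5 + 15129) - 416209) = -98579/(15124 - 416209) = -98579/(-401085) = -98579*(-1/401085) = 98579/401085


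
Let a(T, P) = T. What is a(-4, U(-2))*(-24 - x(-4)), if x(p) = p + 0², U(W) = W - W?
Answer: 80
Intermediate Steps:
U(W) = 0
x(p) = p (x(p) = p + 0 = p)
a(-4, U(-2))*(-24 - x(-4)) = -4*(-24 - 1*(-4)) = -4*(-24 + 4) = -4*(-20) = 80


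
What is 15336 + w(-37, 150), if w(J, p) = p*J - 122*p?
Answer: -8514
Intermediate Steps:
w(J, p) = -122*p + J*p (w(J, p) = J*p - 122*p = -122*p + J*p)
15336 + w(-37, 150) = 15336 + 150*(-122 - 37) = 15336 + 150*(-159) = 15336 - 23850 = -8514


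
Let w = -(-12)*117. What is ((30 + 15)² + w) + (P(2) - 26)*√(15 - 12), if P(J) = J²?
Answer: 3429 - 22*√3 ≈ 3390.9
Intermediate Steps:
w = 1404 (w = -2*(-702) = 1404)
((30 + 15)² + w) + (P(2) - 26)*√(15 - 12) = ((30 + 15)² + 1404) + (2² - 26)*√(15 - 12) = (45² + 1404) + (4 - 26)*√3 = (2025 + 1404) - 22*√3 = 3429 - 22*√3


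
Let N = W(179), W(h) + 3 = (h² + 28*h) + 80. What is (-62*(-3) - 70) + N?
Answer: 37246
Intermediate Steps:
W(h) = 77 + h² + 28*h (W(h) = -3 + ((h² + 28*h) + 80) = -3 + (80 + h² + 28*h) = 77 + h² + 28*h)
N = 37130 (N = 77 + 179² + 28*179 = 77 + 32041 + 5012 = 37130)
(-62*(-3) - 70) + N = (-62*(-3) - 70) + 37130 = (186 - 70) + 37130 = 116 + 37130 = 37246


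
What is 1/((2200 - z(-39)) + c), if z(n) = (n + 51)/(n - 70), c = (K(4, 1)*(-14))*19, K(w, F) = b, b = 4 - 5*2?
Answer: 109/413776 ≈ 0.00026343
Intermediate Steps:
b = -6 (b = 4 - 10 = -6)
K(w, F) = -6
c = 1596 (c = -6*(-14)*19 = 84*19 = 1596)
z(n) = (51 + n)/(-70 + n)
1/((2200 - z(-39)) + c) = 1/((2200 - (51 - 39)/(-70 - 39)) + 1596) = 1/((2200 - 12/(-109)) + 1596) = 1/((2200 - (-1)*12/109) + 1596) = 1/((2200 - 1*(-12/109)) + 1596) = 1/((2200 + 12/109) + 1596) = 1/(239812/109 + 1596) = 1/(413776/109) = 109/413776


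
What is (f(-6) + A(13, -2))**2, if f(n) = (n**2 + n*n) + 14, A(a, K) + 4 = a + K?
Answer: 8649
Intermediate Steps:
A(a, K) = -4 + K + a (A(a, K) = -4 + (a + K) = -4 + (K + a) = -4 + K + a)
f(n) = 14 + 2*n**2 (f(n) = (n**2 + n**2) + 14 = 2*n**2 + 14 = 14 + 2*n**2)
(f(-6) + A(13, -2))**2 = ((14 + 2*(-6)**2) + (-4 - 2 + 13))**2 = ((14 + 2*36) + 7)**2 = ((14 + 72) + 7)**2 = (86 + 7)**2 = 93**2 = 8649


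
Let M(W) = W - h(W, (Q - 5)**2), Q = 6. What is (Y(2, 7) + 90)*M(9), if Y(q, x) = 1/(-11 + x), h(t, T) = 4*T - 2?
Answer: 2513/4 ≈ 628.25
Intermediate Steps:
h(t, T) = -2 + 4*T
M(W) = -2 + W (M(W) = W - (-2 + 4*(6 - 5)**2) = W - (-2 + 4*1**2) = W - (-2 + 4*1) = W - (-2 + 4) = W - 1*2 = W - 2 = -2 + W)
(Y(2, 7) + 90)*M(9) = (1/(-11 + 7) + 90)*(-2 + 9) = (1/(-4) + 90)*7 = (-1/4 + 90)*7 = (359/4)*7 = 2513/4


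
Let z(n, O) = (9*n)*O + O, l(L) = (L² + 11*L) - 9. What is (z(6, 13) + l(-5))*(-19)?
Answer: -12844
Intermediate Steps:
l(L) = -9 + L² + 11*L
z(n, O) = O + 9*O*n (z(n, O) = 9*O*n + O = O + 9*O*n)
(z(6, 13) + l(-5))*(-19) = (13*(1 + 9*6) + (-9 + (-5)² + 11*(-5)))*(-19) = (13*(1 + 54) + (-9 + 25 - 55))*(-19) = (13*55 - 39)*(-19) = (715 - 39)*(-19) = 676*(-19) = -12844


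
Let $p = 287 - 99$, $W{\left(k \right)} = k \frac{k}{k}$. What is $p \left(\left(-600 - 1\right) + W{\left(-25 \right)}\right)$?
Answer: $-117688$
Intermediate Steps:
$W{\left(k \right)} = k$ ($W{\left(k \right)} = k 1 = k$)
$p = 188$ ($p = 287 - 99 = 188$)
$p \left(\left(-600 - 1\right) + W{\left(-25 \right)}\right) = 188 \left(\left(-600 - 1\right) - 25\right) = 188 \left(-601 - 25\right) = 188 \left(-626\right) = -117688$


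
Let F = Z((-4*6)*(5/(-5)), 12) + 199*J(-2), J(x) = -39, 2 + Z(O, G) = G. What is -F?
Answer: 7751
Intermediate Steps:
Z(O, G) = -2 + G
F = -7751 (F = (-2 + 12) + 199*(-39) = 10 - 7761 = -7751)
-F = -1*(-7751) = 7751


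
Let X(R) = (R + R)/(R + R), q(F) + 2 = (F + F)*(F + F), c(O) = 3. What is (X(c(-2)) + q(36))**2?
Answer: 26863489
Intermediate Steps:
q(F) = -2 + 4*F**2 (q(F) = -2 + (F + F)*(F + F) = -2 + (2*F)*(2*F) = -2 + 4*F**2)
X(R) = 1 (X(R) = (2*R)/((2*R)) = (2*R)*(1/(2*R)) = 1)
(X(c(-2)) + q(36))**2 = (1 + (-2 + 4*36**2))**2 = (1 + (-2 + 4*1296))**2 = (1 + (-2 + 5184))**2 = (1 + 5182)**2 = 5183**2 = 26863489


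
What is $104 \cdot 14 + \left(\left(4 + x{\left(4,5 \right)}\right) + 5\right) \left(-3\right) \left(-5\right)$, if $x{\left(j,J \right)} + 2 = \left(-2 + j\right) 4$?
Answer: $1681$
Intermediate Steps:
$x{\left(j,J \right)} = -10 + 4 j$ ($x{\left(j,J \right)} = -2 + \left(-2 + j\right) 4 = -2 + \left(-8 + 4 j\right) = -10 + 4 j$)
$104 \cdot 14 + \left(\left(4 + x{\left(4,5 \right)}\right) + 5\right) \left(-3\right) \left(-5\right) = 104 \cdot 14 + \left(\left(4 + \left(-10 + 4 \cdot 4\right)\right) + 5\right) \left(-3\right) \left(-5\right) = 1456 + \left(\left(4 + \left(-10 + 16\right)\right) + 5\right) \left(-3\right) \left(-5\right) = 1456 + \left(\left(4 + 6\right) + 5\right) \left(-3\right) \left(-5\right) = 1456 + \left(10 + 5\right) \left(-3\right) \left(-5\right) = 1456 + 15 \left(-3\right) \left(-5\right) = 1456 - -225 = 1456 + 225 = 1681$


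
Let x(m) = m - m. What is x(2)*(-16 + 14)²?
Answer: 0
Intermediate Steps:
x(m) = 0
x(2)*(-16 + 14)² = 0*(-16 + 14)² = 0*(-2)² = 0*4 = 0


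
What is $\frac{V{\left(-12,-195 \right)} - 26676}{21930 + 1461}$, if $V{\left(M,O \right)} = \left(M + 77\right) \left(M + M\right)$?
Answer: $- \frac{9412}{7797} \approx -1.2071$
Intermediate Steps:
$V{\left(M,O \right)} = 2 M \left(77 + M\right)$ ($V{\left(M,O \right)} = \left(77 + M\right) 2 M = 2 M \left(77 + M\right)$)
$\frac{V{\left(-12,-195 \right)} - 26676}{21930 + 1461} = \frac{2 \left(-12\right) \left(77 - 12\right) - 26676}{21930 + 1461} = \frac{2 \left(-12\right) 65 - 26676}{23391} = \left(-1560 - 26676\right) \frac{1}{23391} = \left(-28236\right) \frac{1}{23391} = - \frac{9412}{7797}$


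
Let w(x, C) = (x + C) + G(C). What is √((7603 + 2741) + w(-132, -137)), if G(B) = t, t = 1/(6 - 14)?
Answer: √161198/4 ≈ 100.37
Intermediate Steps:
t = -⅛ (t = 1/(-8) = -⅛ ≈ -0.12500)
G(B) = -⅛
w(x, C) = -⅛ + C + x (w(x, C) = (x + C) - ⅛ = (C + x) - ⅛ = -⅛ + C + x)
√((7603 + 2741) + w(-132, -137)) = √((7603 + 2741) + (-⅛ - 137 - 132)) = √(10344 - 2153/8) = √(80599/8) = √161198/4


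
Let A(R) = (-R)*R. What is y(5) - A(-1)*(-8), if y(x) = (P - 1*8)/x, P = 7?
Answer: -41/5 ≈ -8.2000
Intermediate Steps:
A(R) = -R²
y(x) = -1/x (y(x) = (7 - 1*8)/x = (7 - 8)/x = -1/x)
y(5) - A(-1)*(-8) = -1/5 - (-1*(-1)²)*(-8) = -1*⅕ - (-1*1)*(-8) = -⅕ - (-1)*(-8) = -⅕ - 1*8 = -⅕ - 8 = -41/5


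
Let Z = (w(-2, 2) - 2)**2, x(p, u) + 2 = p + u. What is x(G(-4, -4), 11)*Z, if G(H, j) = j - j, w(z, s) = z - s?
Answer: 324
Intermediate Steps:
G(H, j) = 0
x(p, u) = -2 + p + u (x(p, u) = -2 + (p + u) = -2 + p + u)
Z = 36 (Z = ((-2 - 1*2) - 2)**2 = ((-2 - 2) - 2)**2 = (-4 - 2)**2 = (-6)**2 = 36)
x(G(-4, -4), 11)*Z = (-2 + 0 + 11)*36 = 9*36 = 324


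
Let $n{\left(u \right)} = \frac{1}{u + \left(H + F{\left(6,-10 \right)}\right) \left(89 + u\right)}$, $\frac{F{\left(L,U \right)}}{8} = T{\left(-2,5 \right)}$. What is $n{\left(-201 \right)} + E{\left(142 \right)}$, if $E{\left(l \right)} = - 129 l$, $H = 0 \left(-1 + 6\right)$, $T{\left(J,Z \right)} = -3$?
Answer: $- \frac{45556865}{2487} \approx -18318.0$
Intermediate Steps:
$F{\left(L,U \right)} = -24$ ($F{\left(L,U \right)} = 8 \left(-3\right) = -24$)
$H = 0$ ($H = 0 \cdot 5 = 0$)
$n{\left(u \right)} = \frac{1}{-2136 - 23 u}$ ($n{\left(u \right)} = \frac{1}{u + \left(0 - 24\right) \left(89 + u\right)} = \frac{1}{u - 24 \left(89 + u\right)} = \frac{1}{u - \left(2136 + 24 u\right)} = \frac{1}{-2136 - 23 u}$)
$n{\left(-201 \right)} + E{\left(142 \right)} = - \frac{1}{2136 + 23 \left(-201\right)} - 18318 = - \frac{1}{2136 - 4623} - 18318 = - \frac{1}{-2487} - 18318 = \left(-1\right) \left(- \frac{1}{2487}\right) - 18318 = \frac{1}{2487} - 18318 = - \frac{45556865}{2487}$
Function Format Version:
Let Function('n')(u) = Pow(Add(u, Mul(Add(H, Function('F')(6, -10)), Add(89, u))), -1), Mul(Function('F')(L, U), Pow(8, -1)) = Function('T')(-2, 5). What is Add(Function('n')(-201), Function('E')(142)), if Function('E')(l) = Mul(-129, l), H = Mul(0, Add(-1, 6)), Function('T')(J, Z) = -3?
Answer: Rational(-45556865, 2487) ≈ -18318.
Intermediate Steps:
Function('F')(L, U) = -24 (Function('F')(L, U) = Mul(8, -3) = -24)
H = 0 (H = Mul(0, 5) = 0)
Function('n')(u) = Pow(Add(-2136, Mul(-23, u)), -1) (Function('n')(u) = Pow(Add(u, Mul(Add(0, -24), Add(89, u))), -1) = Pow(Add(u, Mul(-24, Add(89, u))), -1) = Pow(Add(u, Add(-2136, Mul(-24, u))), -1) = Pow(Add(-2136, Mul(-23, u)), -1))
Add(Function('n')(-201), Function('E')(142)) = Add(Mul(-1, Pow(Add(2136, Mul(23, -201)), -1)), Mul(-129, 142)) = Add(Mul(-1, Pow(Add(2136, -4623), -1)), -18318) = Add(Mul(-1, Pow(-2487, -1)), -18318) = Add(Mul(-1, Rational(-1, 2487)), -18318) = Add(Rational(1, 2487), -18318) = Rational(-45556865, 2487)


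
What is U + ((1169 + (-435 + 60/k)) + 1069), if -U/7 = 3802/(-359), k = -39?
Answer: 8753403/4667 ≈ 1875.6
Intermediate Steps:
U = 26614/359 (U = -26614/(-359) = -26614*(-1)/359 = -7*(-3802/359) = 26614/359 ≈ 74.134)
U + ((1169 + (-435 + 60/k)) + 1069) = 26614/359 + ((1169 + (-435 + 60/(-39))) + 1069) = 26614/359 + ((1169 + (-435 + 60*(-1/39))) + 1069) = 26614/359 + ((1169 + (-435 - 20/13)) + 1069) = 26614/359 + ((1169 - 5675/13) + 1069) = 26614/359 + (9522/13 + 1069) = 26614/359 + 23419/13 = 8753403/4667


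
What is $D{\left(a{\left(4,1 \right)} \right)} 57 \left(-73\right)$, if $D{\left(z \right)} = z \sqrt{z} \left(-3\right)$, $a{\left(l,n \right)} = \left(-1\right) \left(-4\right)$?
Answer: $99864$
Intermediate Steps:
$a{\left(l,n \right)} = 4$
$D{\left(z \right)} = - 3 z^{\frac{3}{2}}$ ($D{\left(z \right)} = z^{\frac{3}{2}} \left(-3\right) = - 3 z^{\frac{3}{2}}$)
$D{\left(a{\left(4,1 \right)} \right)} 57 \left(-73\right) = - 3 \cdot 4^{\frac{3}{2}} \cdot 57 \left(-73\right) = \left(-3\right) 8 \cdot 57 \left(-73\right) = \left(-24\right) 57 \left(-73\right) = \left(-1368\right) \left(-73\right) = 99864$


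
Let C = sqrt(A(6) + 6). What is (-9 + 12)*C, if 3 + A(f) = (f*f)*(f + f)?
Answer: 3*sqrt(435) ≈ 62.570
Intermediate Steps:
A(f) = -3 + 2*f**3 (A(f) = -3 + (f*f)*(f + f) = -3 + f**2*(2*f) = -3 + 2*f**3)
C = sqrt(435) (C = sqrt((-3 + 2*6**3) + 6) = sqrt((-3 + 2*216) + 6) = sqrt((-3 + 432) + 6) = sqrt(429 + 6) = sqrt(435) ≈ 20.857)
(-9 + 12)*C = (-9 + 12)*sqrt(435) = 3*sqrt(435)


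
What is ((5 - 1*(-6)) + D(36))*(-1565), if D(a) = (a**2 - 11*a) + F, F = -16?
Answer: -1400675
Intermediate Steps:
D(a) = -16 + a**2 - 11*a (D(a) = (a**2 - 11*a) - 16 = -16 + a**2 - 11*a)
((5 - 1*(-6)) + D(36))*(-1565) = ((5 - 1*(-6)) + (-16 + 36**2 - 11*36))*(-1565) = ((5 + 6) + (-16 + 1296 - 396))*(-1565) = (11 + 884)*(-1565) = 895*(-1565) = -1400675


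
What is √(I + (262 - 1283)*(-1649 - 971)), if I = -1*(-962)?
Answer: √2675982 ≈ 1635.8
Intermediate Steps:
I = 962
√(I + (262 - 1283)*(-1649 - 971)) = √(962 + (262 - 1283)*(-1649 - 971)) = √(962 - 1021*(-2620)) = √(962 + 2675020) = √2675982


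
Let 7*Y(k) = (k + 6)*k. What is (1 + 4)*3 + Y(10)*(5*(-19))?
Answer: -15095/7 ≈ -2156.4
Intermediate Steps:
Y(k) = k*(6 + k)/7 (Y(k) = ((k + 6)*k)/7 = ((6 + k)*k)/7 = (k*(6 + k))/7 = k*(6 + k)/7)
(1 + 4)*3 + Y(10)*(5*(-19)) = (1 + 4)*3 + ((⅐)*10*(6 + 10))*(5*(-19)) = 5*3 + ((⅐)*10*16)*(-95) = 15 + (160/7)*(-95) = 15 - 15200/7 = -15095/7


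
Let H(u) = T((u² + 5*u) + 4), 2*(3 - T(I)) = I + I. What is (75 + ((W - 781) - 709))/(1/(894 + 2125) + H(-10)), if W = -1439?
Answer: 4308113/76984 ≈ 55.961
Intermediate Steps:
T(I) = 3 - I (T(I) = 3 - (I + I)/2 = 3 - I)
H(u) = -1 - u² - 5*u (H(u) = 3 - ((u² + 5*u) + 4) = 3 - (4 + u² + 5*u) = 3 + (-4 - u² - 5*u) = -1 - u² - 5*u)
(75 + ((W - 781) - 709))/(1/(894 + 2125) + H(-10)) = (75 + ((-1439 - 781) - 709))/(1/(894 + 2125) + (-1 - 1*(-10)² - 5*(-10))) = (75 + (-2220 - 709))/(1/3019 + (-1 - 1*100 + 50)) = (75 - 2929)/(1/3019 + (-1 - 100 + 50)) = -2854/(1/3019 - 51) = -2854/(-153968/3019) = -2854*(-3019/153968) = 4308113/76984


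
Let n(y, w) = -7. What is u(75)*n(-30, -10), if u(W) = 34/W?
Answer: -238/75 ≈ -3.1733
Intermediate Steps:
u(75)*n(-30, -10) = (34/75)*(-7) = -238/75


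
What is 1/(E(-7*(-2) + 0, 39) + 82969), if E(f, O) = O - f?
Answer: 1/82994 ≈ 1.2049e-5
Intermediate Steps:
1/(E(-7*(-2) + 0, 39) + 82969) = 1/((39 - (-7*(-2) + 0)) + 82969) = 1/((39 - (14 + 0)) + 82969) = 1/((39 - 1*14) + 82969) = 1/((39 - 14) + 82969) = 1/(25 + 82969) = 1/82994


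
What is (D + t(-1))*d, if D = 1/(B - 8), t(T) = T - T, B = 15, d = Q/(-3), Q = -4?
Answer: 4/21 ≈ 0.19048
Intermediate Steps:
d = 4/3 (d = -4/(-3) = -4*(-1/3) = 4/3 ≈ 1.3333)
t(T) = 0
D = 1/7 (D = 1/(15 - 8) = 1/7 ≈ 0.14286)
(D + t(-1))*d = (1/7 + 0)*(4/3) = (1/7)*(4/3) = 4/21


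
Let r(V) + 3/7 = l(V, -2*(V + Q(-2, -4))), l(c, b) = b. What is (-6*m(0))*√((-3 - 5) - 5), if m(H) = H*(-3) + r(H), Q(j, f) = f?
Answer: -318*I*√13/7 ≈ -163.79*I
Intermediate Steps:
r(V) = 53/7 - 2*V (r(V) = -3/7 - 2*(V - 4) = -3/7 - 2*(-4 + V) = -3/7 + (8 - 2*V) = 53/7 - 2*V)
m(H) = 53/7 - 5*H (m(H) = H*(-3) + (53/7 - 2*H) = -3*H + (53/7 - 2*H) = 53/7 - 5*H)
(-6*m(0))*√((-3 - 5) - 5) = (-6*(53/7 - 5*0))*√((-3 - 5) - 5) = (-6*(53/7 + 0))*√(-8 - 5) = (-6*53/7)*√(-13) = -318*I*√13/7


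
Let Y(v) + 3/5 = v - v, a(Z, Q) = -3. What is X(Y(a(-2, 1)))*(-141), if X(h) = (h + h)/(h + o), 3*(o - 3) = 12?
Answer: 423/16 ≈ 26.438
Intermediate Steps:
Y(v) = -⅗ (Y(v) = -⅗ + (v - v) = -⅗ + 0 = -⅗)
o = 7 (o = 3 + (⅓)*12 = 3 + 4 = 7)
X(h) = 2*h/(7 + h) (X(h) = (h + h)/(h + 7) = (2*h)/(7 + h) = 2*h/(7 + h))
X(Y(a(-2, 1)))*(-141) = (2*(-⅗)/(7 - ⅗))*(-141) = (2*(-⅗)/(32/5))*(-141) = (2*(-⅗)*(5/32))*(-141) = -3/16*(-141) = 423/16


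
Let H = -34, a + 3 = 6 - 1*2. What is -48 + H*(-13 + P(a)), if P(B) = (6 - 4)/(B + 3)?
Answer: 377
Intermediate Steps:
a = 1 (a = -3 + (6 - 1*2) = -3 + (6 - 2) = -3 + 4 = 1)
P(B) = 2/(3 + B)
-48 + H*(-13 + P(a)) = -48 - 34*(-13 + 2/(3 + 1)) = -48 - 34*(-13 + 2/4) = -48 - 34*(-13 + 2*(1/4)) = -48 - 34*(-13 + 1/2) = -48 - 34*(-25/2) = -48 + 425 = 377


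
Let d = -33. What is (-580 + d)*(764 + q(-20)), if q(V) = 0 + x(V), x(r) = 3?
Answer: -470171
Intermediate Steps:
q(V) = 3 (q(V) = 0 + 3 = 3)
(-580 + d)*(764 + q(-20)) = (-580 - 33)*(764 + 3) = -613*767 = -470171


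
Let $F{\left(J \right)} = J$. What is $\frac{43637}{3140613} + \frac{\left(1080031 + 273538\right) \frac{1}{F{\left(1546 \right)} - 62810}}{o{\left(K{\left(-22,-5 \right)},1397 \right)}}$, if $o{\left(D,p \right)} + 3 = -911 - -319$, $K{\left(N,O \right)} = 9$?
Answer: $\frac{119218281893}{2336364822960} \approx 0.051027$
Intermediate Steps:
$o{\left(D,p \right)} = -595$ ($o{\left(D,p \right)} = -3 - 592 = -595$)
$\frac{43637}{3140613} + \frac{\left(1080031 + 273538\right) \frac{1}{F{\left(1546 \right)} - 62810}}{o{\left(K{\left(-22,-5 \right)},1397 \right)}} = \frac{43637}{3140613} + \frac{\left(1080031 + 273538\right) \frac{1}{1546 - 62810}}{-595} = 43637 \cdot \frac{1}{3140613} + \frac{1353569}{-61264} \left(- \frac{1}{595}\right) = \frac{43637}{3140613} + 1353569 \left(- \frac{1}{61264}\right) \left(- \frac{1}{595}\right) = \frac{43637}{3140613} - - \frac{193367}{5207440} = \frac{43637}{3140613} + \frac{193367}{5207440} = \frac{119218281893}{2336364822960}$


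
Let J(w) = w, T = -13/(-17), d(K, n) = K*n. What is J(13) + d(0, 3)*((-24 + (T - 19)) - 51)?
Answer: 13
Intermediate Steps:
T = 13/17 (T = -13*(-1/17) = 13/17 ≈ 0.76471)
J(13) + d(0, 3)*((-24 + (T - 19)) - 51) = 13 + (0*3)*((-24 + (13/17 - 19)) - 51) = 13 + 0*((-24 - 310/17) - 51) = 13 + 0*(-718/17 - 51) = 13 + 0*(-1585/17) = 13 + 0 = 13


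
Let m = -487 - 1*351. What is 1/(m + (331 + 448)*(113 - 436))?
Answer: -1/252455 ≈ -3.9611e-6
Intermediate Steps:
m = -838 (m = -487 - 351 = -838)
1/(m + (331 + 448)*(113 - 436)) = 1/(-838 + (331 + 448)*(113 - 436)) = 1/(-838 + 779*(-323)) = 1/(-838 - 251617) = 1/(-252455) = -1/252455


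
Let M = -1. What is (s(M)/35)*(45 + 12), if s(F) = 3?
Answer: 171/35 ≈ 4.8857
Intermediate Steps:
(s(M)/35)*(45 + 12) = (3/35)*(45 + 12) = (3*(1/35))*57 = (3/35)*57 = 171/35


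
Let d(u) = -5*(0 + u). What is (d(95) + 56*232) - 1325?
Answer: 11192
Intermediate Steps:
d(u) = -5*u
(d(95) + 56*232) - 1325 = (-5*95 + 56*232) - 1325 = (-475 + 12992) - 1325 = 12517 - 1325 = 11192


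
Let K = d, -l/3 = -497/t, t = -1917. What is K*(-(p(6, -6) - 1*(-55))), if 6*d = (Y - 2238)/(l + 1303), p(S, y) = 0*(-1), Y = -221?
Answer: 81147/4688 ≈ 17.310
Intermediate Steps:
l = -7/9 (l = -(-1491)/(-1917) = -(-1491)*(-1)/1917 = -3*7/27 = -7/9 ≈ -0.77778)
p(S, y) = 0
d = -7377/23440 (d = ((-221 - 2238)/(-7/9 + 1303))/6 = (-2459/11720/9)/6 = (-2459*9/11720)/6 = (⅙)*(-22131/11720) = -7377/23440 ≈ -0.31472)
K = -7377/23440 ≈ -0.31472
K*(-(p(6, -6) - 1*(-55))) = -(-7377)*(0 - 1*(-55))/23440 = -(-7377)*(0 + 55)/23440 = -(-7377)*55/23440 = -7377/23440*(-55) = 81147/4688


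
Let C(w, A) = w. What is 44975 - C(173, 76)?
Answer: 44802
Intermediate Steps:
44975 - C(173, 76) = 44975 - 1*173 = 44975 - 173 = 44802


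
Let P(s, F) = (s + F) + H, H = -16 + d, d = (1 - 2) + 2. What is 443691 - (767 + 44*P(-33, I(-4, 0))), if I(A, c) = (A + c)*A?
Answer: 444332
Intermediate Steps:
d = 1 (d = -1 + 2 = 1)
H = -15 (H = -16 + 1 = -15)
I(A, c) = A*(A + c)
P(s, F) = -15 + F + s (P(s, F) = (s + F) - 15 = (F + s) - 15 = -15 + F + s)
443691 - (767 + 44*P(-33, I(-4, 0))) = 443691 - (767 + 44*(-15 - 4*(-4 + 0) - 33)) = 443691 - (767 + 44*(-15 - 4*(-4) - 33)) = 443691 - (767 + 44*(-15 + 16 - 33)) = 443691 - (767 + 44*(-32)) = 443691 - (767 - 1408) = 443691 - 1*(-641) = 443691 + 641 = 444332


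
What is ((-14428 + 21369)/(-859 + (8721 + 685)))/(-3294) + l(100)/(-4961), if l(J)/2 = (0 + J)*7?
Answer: -3586343591/12697371918 ≈ -0.28245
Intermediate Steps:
l(J) = 14*J (l(J) = 2*((0 + J)*7) = 2*(J*7) = 2*(7*J) = 14*J)
((-14428 + 21369)/(-859 + (8721 + 685)))/(-3294) + l(100)/(-4961) = ((-14428 + 21369)/(-859 + (8721 + 685)))/(-3294) + (14*100)/(-4961) = (6941/(-859 + 9406))*(-1/3294) + 1400*(-1/4961) = (6941/8547)*(-1/3294) - 1400/4961 = (6941*(1/8547))*(-1/3294) - 1400/4961 = (631/777)*(-1/3294) - 1400/4961 = -631/2559438 - 1400/4961 = -3586343591/12697371918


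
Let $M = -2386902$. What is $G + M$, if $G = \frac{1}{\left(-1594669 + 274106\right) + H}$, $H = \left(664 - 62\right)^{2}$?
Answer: $- \frac{2287031633419}{958159} \approx -2.3869 \cdot 10^{6}$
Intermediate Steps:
$H = 362404$ ($H = 602^{2} = 362404$)
$G = - \frac{1}{958159}$ ($G = \frac{1}{\left(-1594669 + 274106\right) + 362404} = \frac{1}{-1320563 + 362404} = \frac{1}{-958159} = - \frac{1}{958159} \approx -1.0437 \cdot 10^{-6}$)
$G + M = - \frac{1}{958159} - 2386902 = - \frac{2287031633419}{958159}$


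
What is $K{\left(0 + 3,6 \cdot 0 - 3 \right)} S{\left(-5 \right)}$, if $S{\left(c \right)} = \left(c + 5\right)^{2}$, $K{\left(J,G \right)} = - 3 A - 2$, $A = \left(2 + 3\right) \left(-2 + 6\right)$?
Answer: $0$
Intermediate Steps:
$A = 20$ ($A = 5 \cdot 4 = 20$)
$K{\left(J,G \right)} = -62$ ($K{\left(J,G \right)} = \left(-3\right) 20 - 2 = -60 - 2 = -62$)
$S{\left(c \right)} = \left(5 + c\right)^{2}$
$K{\left(0 + 3,6 \cdot 0 - 3 \right)} S{\left(-5 \right)} = - 62 \left(5 - 5\right)^{2} = - 62 \cdot 0^{2} = \left(-62\right) 0 = 0$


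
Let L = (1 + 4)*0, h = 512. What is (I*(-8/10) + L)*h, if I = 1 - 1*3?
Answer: 4096/5 ≈ 819.20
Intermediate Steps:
I = -2 (I = 1 - 3 = -2)
L = 0 (L = 5*0 = 0)
(I*(-8/10) + L)*h = (-(-16)/10 + 0)*512 = (-2*(-⅘) + 0)*512 = (8/5 + 0)*512 = (8/5)*512 = 4096/5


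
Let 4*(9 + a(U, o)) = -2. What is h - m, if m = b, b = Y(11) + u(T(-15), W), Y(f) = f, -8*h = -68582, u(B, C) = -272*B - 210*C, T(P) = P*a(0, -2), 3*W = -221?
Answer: 127407/4 ≈ 31852.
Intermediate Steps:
W = -221/3 (W = (⅓)*(-221) = -221/3 ≈ -73.667)
a(U, o) = -19/2 (a(U, o) = -9 + (¼)*(-2) = -9 - ½ = -19/2)
T(P) = -19*P/2 (T(P) = P*(-19/2) = -19*P/2)
h = 34291/4 (h = -⅛*(-68582) = 34291/4 ≈ 8572.8)
b = -23279 (b = 11 + (-(-2584)*(-15) - 210*(-221/3)) = 11 + (-272*285/2 + 15470) = 11 + (-38760 + 15470) = 11 - 23290 = -23279)
m = -23279
h - m = 34291/4 - 1*(-23279) = 34291/4 + 23279 = 127407/4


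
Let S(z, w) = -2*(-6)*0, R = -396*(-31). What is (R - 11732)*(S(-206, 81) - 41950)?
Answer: -22820800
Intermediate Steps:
R = 12276
S(z, w) = 0 (S(z, w) = 12*0 = 0)
(R - 11732)*(S(-206, 81) - 41950) = (12276 - 11732)*(0 - 41950) = 544*(-41950) = -22820800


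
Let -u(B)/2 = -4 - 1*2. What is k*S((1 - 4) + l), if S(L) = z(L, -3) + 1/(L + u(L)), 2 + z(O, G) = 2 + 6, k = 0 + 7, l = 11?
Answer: 847/20 ≈ 42.350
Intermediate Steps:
u(B) = 12 (u(B) = -2*(-4 - 1*2) = -2*(-4 - 2) = -2*(-6) = 12)
k = 7
z(O, G) = 6 (z(O, G) = -2 + (2 + 6) = -2 + 8 = 6)
S(L) = 6 + 1/(12 + L) (S(L) = 6 + 1/(L + 12) = 6 + 1/(12 + L))
k*S((1 - 4) + l) = 7*((73 + 6*((1 - 4) + 11))/(12 + ((1 - 4) + 11))) = 7*((73 + 6*(-3 + 11))/(12 + (-3 + 11))) = 7*((73 + 6*8)/(12 + 8)) = 7*((73 + 48)/20) = 7*((1/20)*121) = 7*(121/20) = 847/20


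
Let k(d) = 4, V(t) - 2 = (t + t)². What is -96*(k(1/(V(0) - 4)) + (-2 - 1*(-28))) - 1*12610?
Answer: -15490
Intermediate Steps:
V(t) = 2 + 4*t² (V(t) = 2 + (t + t)² = 2 + (2*t)² = 2 + 4*t²)
-96*(k(1/(V(0) - 4)) + (-2 - 1*(-28))) - 1*12610 = -96*(4 + (-2 - 1*(-28))) - 1*12610 = -96*(4 + (-2 + 28)) - 12610 = -96*(4 + 26) - 12610 = -96*30 - 12610 = -2880 - 12610 = -15490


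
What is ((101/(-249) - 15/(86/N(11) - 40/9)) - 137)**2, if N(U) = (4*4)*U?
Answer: 10864798052172964/608582533689 ≈ 17853.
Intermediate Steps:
N(U) = 16*U
((101/(-249) - 15/(86/N(11) - 40/9)) - 137)**2 = ((101/(-249) - 15/(86/((16*11)) - 40/9)) - 137)**2 = ((101*(-1/249) - 15/(86/176 - 40*1/9)) - 137)**2 = ((-101/249 - 15/(86*(1/176) - 40/9)) - 137)**2 = ((-101/249 - 15/(43/88 - 40/9)) - 137)**2 = ((-101/249 - 15/(-3133/792)) - 137)**2 = ((-101/249 - 15*(-792/3133)) - 137)**2 = ((-101/249 + 11880/3133) - 137)**2 = (2641687/780117 - 137)**2 = (-104234342/780117)**2 = 10864798052172964/608582533689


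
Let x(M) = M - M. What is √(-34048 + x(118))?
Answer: 16*I*√133 ≈ 184.52*I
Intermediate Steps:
x(M) = 0
√(-34048 + x(118)) = √(-34048 + 0) = √(-34048) = 16*I*√133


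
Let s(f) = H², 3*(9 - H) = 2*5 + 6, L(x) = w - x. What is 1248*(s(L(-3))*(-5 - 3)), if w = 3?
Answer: -402688/3 ≈ -1.3423e+5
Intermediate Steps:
L(x) = 3 - x
H = 11/3 (H = 9 - (2*5 + 6)/3 = 9 - (10 + 6)/3 = 9 - ⅓*16 = 9 - 16/3 = 11/3 ≈ 3.6667)
s(f) = 121/9 (s(f) = (11/3)² = 121/9)
1248*(s(L(-3))*(-5 - 3)) = 1248*(121*(-5 - 3)/9) = 1248*((121/9)*(-8)) = 1248*(-968/9) = -402688/3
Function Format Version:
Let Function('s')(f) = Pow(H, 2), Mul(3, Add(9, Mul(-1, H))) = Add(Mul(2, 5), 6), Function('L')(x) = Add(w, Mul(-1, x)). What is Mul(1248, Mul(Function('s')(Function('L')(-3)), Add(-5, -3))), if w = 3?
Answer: Rational(-402688, 3) ≈ -1.3423e+5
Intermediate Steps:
Function('L')(x) = Add(3, Mul(-1, x))
H = Rational(11, 3) (H = Add(9, Mul(Rational(-1, 3), Add(Mul(2, 5), 6))) = Add(9, Mul(Rational(-1, 3), Add(10, 6))) = Add(9, Mul(Rational(-1, 3), 16)) = Add(9, Rational(-16, 3)) = Rational(11, 3) ≈ 3.6667)
Function('s')(f) = Rational(121, 9) (Function('s')(f) = Pow(Rational(11, 3), 2) = Rational(121, 9))
Mul(1248, Mul(Function('s')(Function('L')(-3)), Add(-5, -3))) = Mul(1248, Mul(Rational(121, 9), Add(-5, -3))) = Mul(1248, Mul(Rational(121, 9), -8)) = Mul(1248, Rational(-968, 9)) = Rational(-402688, 3)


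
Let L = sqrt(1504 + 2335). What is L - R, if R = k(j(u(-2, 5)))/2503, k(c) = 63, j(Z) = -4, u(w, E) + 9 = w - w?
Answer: -63/2503 + sqrt(3839) ≈ 61.935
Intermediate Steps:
u(w, E) = -9 (u(w, E) = -9 + (w - w) = -9 + 0 = -9)
L = sqrt(3839) ≈ 61.960
R = 63/2503 ≈ 0.025170
L - R = sqrt(3839) - 1*63/2503 = sqrt(3839) - 63/2503 = -63/2503 + sqrt(3839)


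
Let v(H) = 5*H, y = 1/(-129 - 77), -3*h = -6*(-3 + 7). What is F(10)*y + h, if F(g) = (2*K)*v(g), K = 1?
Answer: 774/103 ≈ 7.5146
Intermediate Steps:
h = 8 (h = -(-2)*(-3 + 7) = -(-2)*4 = -1/3*(-24) = 8)
y = -1/206 (y = 1/(-206) = -1/206 ≈ -0.0048544)
F(g) = 10*g (F(g) = (2*1)*(5*g) = 2*(5*g) = 10*g)
F(10)*y + h = (10*10)*(-1/206) + 8 = 100*(-1/206) + 8 = -50/103 + 8 = 774/103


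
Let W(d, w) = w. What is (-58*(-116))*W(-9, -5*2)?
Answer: -67280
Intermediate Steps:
(-58*(-116))*W(-9, -5*2) = (-58*(-116))*(-5*2) = 6728*(-10) = -67280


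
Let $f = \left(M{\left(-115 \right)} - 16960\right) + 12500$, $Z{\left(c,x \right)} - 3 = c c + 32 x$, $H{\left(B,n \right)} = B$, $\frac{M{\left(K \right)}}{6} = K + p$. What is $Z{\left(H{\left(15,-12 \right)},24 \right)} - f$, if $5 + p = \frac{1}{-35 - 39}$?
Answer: $\frac{228515}{37} \approx 6176.1$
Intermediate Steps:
$p = - \frac{371}{74}$ ($p = -5 + \frac{1}{-35 - 39} = -5 + \frac{1}{-74} = -5 - \frac{1}{74} = - \frac{371}{74} \approx -5.0135$)
$M{\left(K \right)} = - \frac{1113}{37} + 6 K$ ($M{\left(K \right)} = 6 \left(K - \frac{371}{74}\right) = 6 \left(- \frac{371}{74} + K\right) = - \frac{1113}{37} + 6 K$)
$Z{\left(c,x \right)} = 3 + c^{2} + 32 x$ ($Z{\left(c,x \right)} = 3 + \left(c c + 32 x\right) = 3 + \left(c^{2} + 32 x\right) = 3 + c^{2} + 32 x$)
$f = - \frac{191663}{37}$ ($f = \left(\left(- \frac{1113}{37} + 6 \left(-115\right)\right) - 16960\right) + 12500 = \left(\left(- \frac{1113}{37} - 690\right) - 16960\right) + 12500 = \left(- \frac{26643}{37} - 16960\right) + 12500 = - \frac{654163}{37} + 12500 = - \frac{191663}{37} \approx -5180.1$)
$Z{\left(H{\left(15,-12 \right)},24 \right)} - f = \left(3 + 15^{2} + 32 \cdot 24\right) - - \frac{191663}{37} = \left(3 + 225 + 768\right) + \frac{191663}{37} = 996 + \frac{191663}{37} = \frac{228515}{37}$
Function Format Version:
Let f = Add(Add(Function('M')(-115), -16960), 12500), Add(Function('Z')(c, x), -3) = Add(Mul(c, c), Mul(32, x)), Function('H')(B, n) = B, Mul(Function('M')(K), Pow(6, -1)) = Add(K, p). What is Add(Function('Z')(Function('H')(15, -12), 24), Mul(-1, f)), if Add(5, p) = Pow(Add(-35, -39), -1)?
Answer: Rational(228515, 37) ≈ 6176.1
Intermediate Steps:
p = Rational(-371, 74) (p = Add(-5, Pow(Add(-35, -39), -1)) = Add(-5, Pow(-74, -1)) = Add(-5, Rational(-1, 74)) = Rational(-371, 74) ≈ -5.0135)
Function('M')(K) = Add(Rational(-1113, 37), Mul(6, K)) (Function('M')(K) = Mul(6, Add(K, Rational(-371, 74))) = Mul(6, Add(Rational(-371, 74), K)) = Add(Rational(-1113, 37), Mul(6, K)))
Function('Z')(c, x) = Add(3, Pow(c, 2), Mul(32, x)) (Function('Z')(c, x) = Add(3, Add(Mul(c, c), Mul(32, x))) = Add(3, Add(Pow(c, 2), Mul(32, x))) = Add(3, Pow(c, 2), Mul(32, x)))
f = Rational(-191663, 37) (f = Add(Add(Add(Rational(-1113, 37), Mul(6, -115)), -16960), 12500) = Add(Add(Add(Rational(-1113, 37), -690), -16960), 12500) = Add(Add(Rational(-26643, 37), -16960), 12500) = Add(Rational(-654163, 37), 12500) = Rational(-191663, 37) ≈ -5180.1)
Add(Function('Z')(Function('H')(15, -12), 24), Mul(-1, f)) = Add(Add(3, Pow(15, 2), Mul(32, 24)), Mul(-1, Rational(-191663, 37))) = Add(Add(3, 225, 768), Rational(191663, 37)) = Add(996, Rational(191663, 37)) = Rational(228515, 37)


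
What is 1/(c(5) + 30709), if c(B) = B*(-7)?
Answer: 1/30674 ≈ 3.2601e-5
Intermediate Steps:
c(B) = -7*B
1/(c(5) + 30709) = 1/(-7*5 + 30709) = 1/(-35 + 30709) = 1/30674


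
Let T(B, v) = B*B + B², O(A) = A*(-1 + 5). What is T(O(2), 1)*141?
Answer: 18048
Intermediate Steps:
O(A) = 4*A (O(A) = A*4 = 4*A)
T(B, v) = 2*B² (T(B, v) = B² + B² = 2*B²)
T(O(2), 1)*141 = (2*(4*2)²)*141 = (2*8²)*141 = (2*64)*141 = 128*141 = 18048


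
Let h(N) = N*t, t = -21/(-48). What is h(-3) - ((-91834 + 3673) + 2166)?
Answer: 1375899/16 ≈ 85994.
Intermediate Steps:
t = 7/16 (t = -21*(-1/48) = 7/16 ≈ 0.43750)
h(N) = 7*N/16 (h(N) = N*(7/16) = 7*N/16)
h(-3) - ((-91834 + 3673) + 2166) = (7/16)*(-3) - ((-91834 + 3673) + 2166) = -21/16 - (-88161 + 2166) = -21/16 - 1*(-85995) = -21/16 + 85995 = 1375899/16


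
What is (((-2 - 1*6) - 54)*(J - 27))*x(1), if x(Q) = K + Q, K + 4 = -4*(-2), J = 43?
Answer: -4960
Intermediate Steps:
K = 4 (K = -4 - 4*(-2) = -4 + 8 = 4)
x(Q) = 4 + Q
(((-2 - 1*6) - 54)*(J - 27))*x(1) = (((-2 - 1*6) - 54)*(43 - 27))*(4 + 1) = (((-2 - 6) - 54)*16)*5 = ((-8 - 54)*16)*5 = -62*16*5 = -992*5 = -4960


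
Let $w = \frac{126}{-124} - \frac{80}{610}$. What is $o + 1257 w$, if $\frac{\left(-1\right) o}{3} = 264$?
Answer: $- \frac{8449467}{3782} \approx -2234.1$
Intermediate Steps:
$o = -792$ ($o = \left(-3\right) 264 = -792$)
$w = - \frac{4339}{3782}$ ($w = 126 \left(- \frac{1}{124}\right) - \frac{8}{61} = - \frac{63}{62} - \frac{8}{61} = - \frac{4339}{3782} \approx -1.1473$)
$o + 1257 w = -792 + 1257 \left(- \frac{4339}{3782}\right) = -792 - \frac{5454123}{3782} = - \frac{8449467}{3782}$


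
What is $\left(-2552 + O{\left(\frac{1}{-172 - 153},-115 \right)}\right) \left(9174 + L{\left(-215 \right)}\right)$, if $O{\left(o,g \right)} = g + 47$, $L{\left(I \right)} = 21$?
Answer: $-24090900$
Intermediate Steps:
$O{\left(o,g \right)} = 47 + g$
$\left(-2552 + O{\left(\frac{1}{-172 - 153},-115 \right)}\right) \left(9174 + L{\left(-215 \right)}\right) = \left(-2552 + \left(47 - 115\right)\right) \left(9174 + 21\right) = \left(-2552 - 68\right) 9195 = \left(-2620\right) 9195 = -24090900$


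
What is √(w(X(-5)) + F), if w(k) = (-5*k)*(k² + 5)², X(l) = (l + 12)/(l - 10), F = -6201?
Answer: I*√2796386829/675 ≈ 78.342*I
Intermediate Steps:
X(l) = (12 + l)/(-10 + l)
w(k) = -5*k*(5 + k²)² (w(k) = (-5*k)*(5 + k²)² = -5*k*(5 + k²)²)
√(w(X(-5)) + F) = √(-5*(12 - 5)/(-10 - 5)*(5 + ((12 - 5)/(-10 - 5))²)² - 6201) = √(-5*7/(-15)*(5 + (7/(-15))²)² - 6201) = √(-5*(-1/15*7)*(5 + (-1/15*7)²)² - 6201) = √(-5*(-7/15)*(5 + (-7/15)²)² - 6201) = √(-5*(-7/15)*(5 + 49/225)² - 6201) = √(-5*(-7/15)*(1174/225)² - 6201) = √(-5*(-7/15)*1378276/50625 - 6201) = √(9647932/151875 - 6201) = √(-932128943/151875) = I*√2796386829/675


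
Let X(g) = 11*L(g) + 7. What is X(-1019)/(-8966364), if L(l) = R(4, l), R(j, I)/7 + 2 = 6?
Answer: -105/2988788 ≈ -3.5131e-5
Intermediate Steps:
R(j, I) = 28 (R(j, I) = -14 + 7*6 = -14 + 42 = 28)
L(l) = 28
X(g) = 315 (X(g) = 11*28 + 7 = 308 + 7 = 315)
X(-1019)/(-8966364) = 315/(-8966364) = 315*(-1/8966364) = -105/2988788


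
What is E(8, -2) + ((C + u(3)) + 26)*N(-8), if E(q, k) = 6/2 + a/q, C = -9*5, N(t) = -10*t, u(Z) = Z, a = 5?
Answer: -10211/8 ≈ -1276.4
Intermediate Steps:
C = -45
E(q, k) = 3 + 5/q (E(q, k) = 6/2 + 5/q = 6*(½) + 5/q = 3 + 5/q)
E(8, -2) + ((C + u(3)) + 26)*N(-8) = (3 + 5/8) + ((-45 + 3) + 26)*(-10*(-8)) = (3 + 5*(⅛)) + (-42 + 26)*80 = (3 + 5/8) - 16*80 = 29/8 - 1280 = -10211/8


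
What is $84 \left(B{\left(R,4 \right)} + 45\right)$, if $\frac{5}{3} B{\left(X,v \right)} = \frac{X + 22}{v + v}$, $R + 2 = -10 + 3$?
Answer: $\frac{38619}{10} \approx 3861.9$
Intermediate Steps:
$R = -9$ ($R = -2 + \left(-10 + 3\right) = -2 - 7 = -9$)
$B{\left(X,v \right)} = \frac{3 \left(22 + X\right)}{10 v}$ ($B{\left(X,v \right)} = \frac{3 \frac{X + 22}{v + v}}{5} = \frac{3 \frac{22 + X}{2 v}}{5} = \frac{3 \left(22 + X\right)}{10 v}$)
$84 \left(B{\left(R,4 \right)} + 45\right) = 84 \left(\frac{3 \left(22 - 9\right)}{10 \cdot 4} + 45\right) = 84 \left(\frac{3}{10} \cdot \frac{1}{4} \cdot 13 + 45\right) = 84 \left(\frac{39}{40} + 45\right) = 84 \cdot \frac{1839}{40} = \frac{38619}{10}$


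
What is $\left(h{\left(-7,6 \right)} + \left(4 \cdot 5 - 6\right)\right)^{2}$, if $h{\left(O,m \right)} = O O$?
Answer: $3969$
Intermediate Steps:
$h{\left(O,m \right)} = O^{2}$
$\left(h{\left(-7,6 \right)} + \left(4 \cdot 5 - 6\right)\right)^{2} = \left(\left(-7\right)^{2} + \left(4 \cdot 5 - 6\right)\right)^{2} = \left(49 + \left(20 - 6\right)\right)^{2} = \left(49 + 14\right)^{2} = 63^{2} = 3969$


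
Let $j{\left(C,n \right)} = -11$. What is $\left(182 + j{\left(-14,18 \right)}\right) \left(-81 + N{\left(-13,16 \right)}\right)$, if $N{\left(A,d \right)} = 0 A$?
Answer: $-13851$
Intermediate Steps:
$N{\left(A,d \right)} = 0$
$\left(182 + j{\left(-14,18 \right)}\right) \left(-81 + N{\left(-13,16 \right)}\right) = \left(182 - 11\right) \left(-81 + 0\right) = 171 \left(-81\right) = -13851$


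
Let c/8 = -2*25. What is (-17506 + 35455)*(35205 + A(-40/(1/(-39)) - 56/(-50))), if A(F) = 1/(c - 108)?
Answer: 321002410911/508 ≈ 6.3189e+8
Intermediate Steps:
c = -400 (c = 8*(-2*25) = 8*(-50) = -400)
A(F) = -1/508 (A(F) = 1/(-400 - 108) = 1/(-508) = -1/508)
(-17506 + 35455)*(35205 + A(-40/(1/(-39)) - 56/(-50))) = (-17506 + 35455)*(35205 - 1/508) = 17949*(17884139/508) = 321002410911/508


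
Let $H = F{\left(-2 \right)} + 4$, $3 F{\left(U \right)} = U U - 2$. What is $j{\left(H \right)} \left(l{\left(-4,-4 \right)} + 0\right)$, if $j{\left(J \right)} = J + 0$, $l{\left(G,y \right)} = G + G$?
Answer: $- \frac{112}{3} \approx -37.333$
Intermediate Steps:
$l{\left(G,y \right)} = 2 G$
$F{\left(U \right)} = - \frac{2}{3} + \frac{U^{2}}{3}$ ($F{\left(U \right)} = \frac{U U - 2}{3} = \frac{U^{2} - 2}{3} = \frac{-2 + U^{2}}{3} = - \frac{2}{3} + \frac{U^{2}}{3}$)
$H = \frac{14}{3}$ ($H = \left(- \frac{2}{3} + \frac{\left(-2\right)^{2}}{3}\right) + 4 = \left(- \frac{2}{3} + \frac{1}{3} \cdot 4\right) + 4 = \left(- \frac{2}{3} + \frac{4}{3}\right) + 4 = \frac{2}{3} + 4 = \frac{14}{3} \approx 4.6667$)
$j{\left(J \right)} = J$
$j{\left(H \right)} \left(l{\left(-4,-4 \right)} + 0\right) = \frac{14 \left(2 \left(-4\right) + 0\right)}{3} = \frac{14 \left(-8 + 0\right)}{3} = \frac{14}{3} \left(-8\right) = - \frac{112}{3}$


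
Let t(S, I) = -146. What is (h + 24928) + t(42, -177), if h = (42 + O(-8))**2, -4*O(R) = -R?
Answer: 26382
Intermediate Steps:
O(R) = R/4 (O(R) = -(-1)*R/4 = R/4)
h = 1600 (h = (42 + (1/4)*(-8))**2 = (42 - 2)**2 = 40**2 = 1600)
(h + 24928) + t(42, -177) = (1600 + 24928) - 146 = 26528 - 146 = 26382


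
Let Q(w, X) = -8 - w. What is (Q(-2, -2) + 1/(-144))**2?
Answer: 748225/20736 ≈ 36.083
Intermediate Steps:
(Q(-2, -2) + 1/(-144))**2 = ((-8 - 1*(-2)) + 1/(-144))**2 = ((-8 + 2) - 1/144)**2 = (-6 - 1/144)**2 = (-865/144)**2 = 748225/20736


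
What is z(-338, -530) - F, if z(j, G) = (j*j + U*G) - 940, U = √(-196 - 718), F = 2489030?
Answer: -2375726 - 530*I*√914 ≈ -2.3757e+6 - 16023.0*I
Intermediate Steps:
U = I*√914 (U = √(-914) = I*√914 ≈ 30.232*I)
z(j, G) = -940 + j² + I*G*√914 (z(j, G) = (j*j + (I*√914)*G) - 940 = (j² + I*G*√914) - 940 = -940 + j² + I*G*√914)
z(-338, -530) - F = (-940 + (-338)² + I*(-530)*√914) - 1*2489030 = (-940 + 114244 - 530*I*√914) - 2489030 = (113304 - 530*I*√914) - 2489030 = -2375726 - 530*I*√914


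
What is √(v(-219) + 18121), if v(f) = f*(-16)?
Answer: 5*√865 ≈ 147.05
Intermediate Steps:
v(f) = -16*f
√(v(-219) + 18121) = √(-16*(-219) + 18121) = √(3504 + 18121) = √21625 = 5*√865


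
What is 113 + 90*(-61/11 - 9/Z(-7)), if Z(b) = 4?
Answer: -12949/22 ≈ -588.59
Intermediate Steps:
113 + 90*(-61/11 - 9/Z(-7)) = 113 + 90*(-61/11 - 9/4) = 113 + 90*(-343/44) = 113 - 15435/22 = -12949/22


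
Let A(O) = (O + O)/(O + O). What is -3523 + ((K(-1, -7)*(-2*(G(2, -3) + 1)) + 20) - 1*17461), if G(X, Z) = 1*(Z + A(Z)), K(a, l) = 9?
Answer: -20946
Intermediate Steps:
A(O) = 1 (A(O) = (2*O)/((2*O)) = (2*O)*(1/(2*O)) = 1)
G(X, Z) = 1 + Z (G(X, Z) = 1*(Z + 1) = 1*(1 + Z) = 1 + Z)
-3523 + ((K(-1, -7)*(-2*(G(2, -3) + 1)) + 20) - 1*17461) = -3523 + ((9*(-2*((1 - 3) + 1)) + 20) - 1*17461) = -3523 + ((9*(-2*(-2 + 1)) + 20) - 17461) = -3523 + ((9*(-2*(-1)) + 20) - 17461) = -3523 + ((9*2 + 20) - 17461) = -3523 + ((18 + 20) - 17461) = -3523 + (38 - 17461) = -3523 - 17423 = -20946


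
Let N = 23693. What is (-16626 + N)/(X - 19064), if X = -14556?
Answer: -7067/33620 ≈ -0.21020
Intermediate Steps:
(-16626 + N)/(X - 19064) = (-16626 + 23693)/(-14556 - 19064) = 7067/(-33620) = 7067*(-1/33620) = -7067/33620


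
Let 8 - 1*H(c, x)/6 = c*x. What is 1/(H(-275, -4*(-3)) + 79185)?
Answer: 1/99033 ≈ 1.0098e-5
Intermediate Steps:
H(c, x) = 48 - 6*c*x
1/(H(-275, -4*(-3)) + 79185) = 1/((48 - 6*(-275)*(-4*(-3))) + 79185) = 1/((48 - 6*(-275)*12) + 79185) = 1/((48 + 19800) + 79185) = 1/(19848 + 79185) = 1/99033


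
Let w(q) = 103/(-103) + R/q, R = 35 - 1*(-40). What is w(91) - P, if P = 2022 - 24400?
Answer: 2036382/91 ≈ 22378.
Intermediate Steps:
P = -22378
R = 75 (R = 35 + 40 = 75)
w(q) = -1 + 75/q (w(q) = 103/(-103) + 75/q = 103*(-1/103) + 75/q = -1 + 75/q)
w(91) - P = (75 - 1*91)/91 - 1*(-22378) = (75 - 91)/91 + 22378 = (1/91)*(-16) + 22378 = -16/91 + 22378 = 2036382/91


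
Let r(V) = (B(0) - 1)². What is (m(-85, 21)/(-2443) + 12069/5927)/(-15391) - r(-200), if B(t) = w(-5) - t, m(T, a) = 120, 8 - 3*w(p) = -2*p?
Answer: -5571670521218/2005708162059 ≈ -2.7779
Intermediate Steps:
w(p) = 8/3 + 2*p/3 (w(p) = 8/3 - (-2)*p/3 = 8/3 + 2*p/3)
B(t) = -⅔ - t (B(t) = (8/3 + (⅔)*(-5)) - t = (8/3 - 10/3) - t = -⅔ - t)
r(V) = 25/9 (r(V) = ((-⅔ - 1*0) - 1)² = ((-⅔ + 0) - 1)² = (-⅔ - 1)² = (-5/3)² = 25/9)
(m(-85, 21)/(-2443) + 12069/5927)/(-15391) - r(-200) = (120/(-2443) + 12069/5927)/(-15391) - 1*25/9 = (120*(-1/2443) + 12069*(1/5927))*(-1/15391) - 25/9 = (-120/2443 + 12069/5927)*(-1/15391) - 25/9 = (28773327/14479661)*(-1/15391) - 25/9 = -28773327/222856462451 - 25/9 = -5571670521218/2005708162059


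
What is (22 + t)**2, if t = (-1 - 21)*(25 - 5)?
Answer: 174724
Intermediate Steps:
t = -440 (t = -22*20 = -440)
(22 + t)**2 = (22 - 440)**2 = (-418)**2 = 174724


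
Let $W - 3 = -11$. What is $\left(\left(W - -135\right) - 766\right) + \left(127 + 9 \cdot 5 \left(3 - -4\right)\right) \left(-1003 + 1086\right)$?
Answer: $36047$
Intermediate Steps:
$W = -8$ ($W = 3 - 11 = -8$)
$\left(\left(W - -135\right) - 766\right) + \left(127 + 9 \cdot 5 \left(3 - -4\right)\right) \left(-1003 + 1086\right) = \left(\left(-8 - -135\right) - 766\right) + \left(127 + 9 \cdot 5 \left(3 - -4\right)\right) \left(-1003 + 1086\right) = \left(\left(-8 + 135\right) - 766\right) + \left(127 + 45 \left(3 + 4\right)\right) 83 = \left(127 - 766\right) + \left(127 + 45 \cdot 7\right) 83 = -639 + \left(127 + 315\right) 83 = -639 + 442 \cdot 83 = -639 + 36686 = 36047$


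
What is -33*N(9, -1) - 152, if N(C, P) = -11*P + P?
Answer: -482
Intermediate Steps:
N(C, P) = -10*P
-33*N(9, -1) - 152 = -(-330)*(-1) - 152 = -33*10 - 152 = -330 - 152 = -482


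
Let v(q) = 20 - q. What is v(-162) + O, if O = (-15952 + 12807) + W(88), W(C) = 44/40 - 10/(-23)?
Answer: -681137/230 ≈ -2961.5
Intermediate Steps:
W(C) = 353/230 (W(C) = 44*(1/40) - 10*(-1/23) = 11/10 + 10/23 = 353/230)
O = -722997/230 (O = (-15952 + 12807) + 353/230 = -3145 + 353/230 = -722997/230 ≈ -3143.5)
v(-162) + O = (20 - 1*(-162)) - 722997/230 = (20 + 162) - 722997/230 = 182 - 722997/230 = -681137/230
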